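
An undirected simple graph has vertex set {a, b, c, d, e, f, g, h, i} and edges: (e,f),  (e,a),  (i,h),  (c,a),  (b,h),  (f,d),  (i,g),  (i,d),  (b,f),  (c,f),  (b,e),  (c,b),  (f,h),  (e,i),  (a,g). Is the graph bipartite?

The cycle c-b-f-c has length 3, which is odd, so the graph is not bipartite.

No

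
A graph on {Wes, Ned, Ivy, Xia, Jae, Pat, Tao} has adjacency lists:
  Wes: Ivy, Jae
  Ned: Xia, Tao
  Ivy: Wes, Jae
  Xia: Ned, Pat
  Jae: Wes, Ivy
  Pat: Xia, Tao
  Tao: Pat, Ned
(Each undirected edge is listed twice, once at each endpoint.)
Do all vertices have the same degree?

Yes

Degrees: Wes:2, Ned:2, Ivy:2, Xia:2, Jae:2, Pat:2, Tao:2
All degrees equal 2; the graph is regular.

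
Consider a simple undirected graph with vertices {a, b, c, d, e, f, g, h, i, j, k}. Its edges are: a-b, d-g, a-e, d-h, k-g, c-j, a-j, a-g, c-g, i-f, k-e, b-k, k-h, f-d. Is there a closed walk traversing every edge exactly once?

Degrees: a:4, b:2, c:2, d:3, e:2, f:2, g:4, h:2, i:1, j:2, k:4
d, i have odd degree; an Eulerian circuit needs every degree to be even, so none exists.

No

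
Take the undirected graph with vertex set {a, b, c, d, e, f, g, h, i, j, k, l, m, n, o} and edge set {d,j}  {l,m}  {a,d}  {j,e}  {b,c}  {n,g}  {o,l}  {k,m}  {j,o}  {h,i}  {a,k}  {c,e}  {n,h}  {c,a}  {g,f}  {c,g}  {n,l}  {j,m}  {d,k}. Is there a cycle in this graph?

Yes

|V| = 15, |E| = 19, number of components = 1.
Since 19 > 15 - 1, a cycle must exist; for instance a-c-g-n-l-m-k-a.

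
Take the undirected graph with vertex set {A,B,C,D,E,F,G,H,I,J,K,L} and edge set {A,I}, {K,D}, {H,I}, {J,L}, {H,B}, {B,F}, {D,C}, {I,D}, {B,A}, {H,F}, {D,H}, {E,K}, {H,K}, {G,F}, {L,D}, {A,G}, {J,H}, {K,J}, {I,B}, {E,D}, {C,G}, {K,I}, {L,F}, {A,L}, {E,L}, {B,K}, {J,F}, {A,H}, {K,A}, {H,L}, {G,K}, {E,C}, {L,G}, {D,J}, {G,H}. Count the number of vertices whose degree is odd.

Degrees: A:6, B:5, C:3, D:7, E:4, F:5, G:6, H:9, I:5, J:5, K:8, L:7
Odd-degree vertices: B, C, D, F, H, I, J, L.

8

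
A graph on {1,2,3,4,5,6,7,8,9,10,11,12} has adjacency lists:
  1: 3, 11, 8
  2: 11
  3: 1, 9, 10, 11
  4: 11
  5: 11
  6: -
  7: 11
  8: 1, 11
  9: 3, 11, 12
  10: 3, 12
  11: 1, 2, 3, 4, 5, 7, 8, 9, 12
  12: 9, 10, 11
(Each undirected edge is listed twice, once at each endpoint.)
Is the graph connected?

No

Component: {6}
Component: {1, 2, 3, 4, 5, 7, 8, 9, 10, 11, 12}
No edge joins these 2 groups, so the graph is disconnected.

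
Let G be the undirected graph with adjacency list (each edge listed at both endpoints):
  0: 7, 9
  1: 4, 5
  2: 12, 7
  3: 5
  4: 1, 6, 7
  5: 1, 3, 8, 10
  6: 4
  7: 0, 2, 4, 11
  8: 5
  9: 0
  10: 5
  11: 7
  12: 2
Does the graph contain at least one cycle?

|V| = 13, |E| = 12, number of components = 1.
A forest on 13 vertices with 1 component has exactly 12 edges, which matches — so no cycle.

No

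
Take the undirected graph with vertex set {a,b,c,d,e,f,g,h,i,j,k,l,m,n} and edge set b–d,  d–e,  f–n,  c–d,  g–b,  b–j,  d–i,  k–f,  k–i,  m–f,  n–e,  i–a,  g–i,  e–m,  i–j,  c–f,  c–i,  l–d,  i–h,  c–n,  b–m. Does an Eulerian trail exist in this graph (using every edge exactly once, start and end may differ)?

Degrees: a:1, b:4, c:4, d:5, e:3, f:4, g:2, h:1, i:7, j:2, k:2, l:1, m:3, n:3
Odd-degree vertices: a, d, e, h, i, l, m, n (8 total).
An Eulerian trail requires 0 or 2 odd-degree vertices; here there are 8.

No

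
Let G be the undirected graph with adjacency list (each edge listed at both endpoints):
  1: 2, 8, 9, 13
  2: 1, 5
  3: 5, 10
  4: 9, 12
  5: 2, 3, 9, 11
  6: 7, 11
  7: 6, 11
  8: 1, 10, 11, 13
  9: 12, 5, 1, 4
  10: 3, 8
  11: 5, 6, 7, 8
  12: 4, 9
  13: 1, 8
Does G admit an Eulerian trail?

Degrees: 1:4, 2:2, 3:2, 4:2, 5:4, 6:2, 7:2, 8:4, 9:4, 10:2, 11:4, 12:2, 13:2
Odd-degree vertices: none (0 total).
With 0 odd-degree vertices and all edges in one connected piece, an Eulerian trail exists.

Yes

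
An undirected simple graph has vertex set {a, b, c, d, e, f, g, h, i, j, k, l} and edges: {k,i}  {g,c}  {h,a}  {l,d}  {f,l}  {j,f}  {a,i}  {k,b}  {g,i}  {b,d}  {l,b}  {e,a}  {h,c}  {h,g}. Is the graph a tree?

No

The graph has 12 vertices and 14 edges.
Connected but with 14 > 11 edges, so it has a cycle and is not a tree.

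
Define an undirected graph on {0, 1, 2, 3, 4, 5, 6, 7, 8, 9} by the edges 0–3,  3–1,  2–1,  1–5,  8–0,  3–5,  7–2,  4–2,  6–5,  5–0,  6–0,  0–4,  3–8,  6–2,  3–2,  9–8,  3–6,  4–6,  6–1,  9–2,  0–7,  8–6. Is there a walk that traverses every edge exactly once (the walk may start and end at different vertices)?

Yes

Degrees: 0:6, 1:4, 2:6, 3:6, 4:3, 5:4, 6:7, 7:2, 8:4, 9:2
Odd-degree vertices: 4, 6 (2 total).
With 2 odd-degree vertices and all edges in one connected piece, an Eulerian trail exists (from 4 to 6).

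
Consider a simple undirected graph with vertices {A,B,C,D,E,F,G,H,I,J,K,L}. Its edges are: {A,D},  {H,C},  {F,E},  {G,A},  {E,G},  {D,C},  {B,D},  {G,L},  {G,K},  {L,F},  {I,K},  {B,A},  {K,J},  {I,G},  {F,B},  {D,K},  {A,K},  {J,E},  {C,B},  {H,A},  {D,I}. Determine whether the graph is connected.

A breadth-first search from A visits A, K, H, G, B, D, I, J, C, L, E, F — all 12 vertices — so the graph is connected.

Yes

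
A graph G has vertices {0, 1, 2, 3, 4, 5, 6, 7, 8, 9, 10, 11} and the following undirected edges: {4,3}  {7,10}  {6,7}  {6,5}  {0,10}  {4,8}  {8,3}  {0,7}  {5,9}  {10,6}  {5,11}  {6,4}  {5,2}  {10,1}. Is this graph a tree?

|V| = 12, |E| = 14.
A tree on 12 vertices has exactly 11 edges; this graph has 14, so it contains a cycle and is not a tree.

No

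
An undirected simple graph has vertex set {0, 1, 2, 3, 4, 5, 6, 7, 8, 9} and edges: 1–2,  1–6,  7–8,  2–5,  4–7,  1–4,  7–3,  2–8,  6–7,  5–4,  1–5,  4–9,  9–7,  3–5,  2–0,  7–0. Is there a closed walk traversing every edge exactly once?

Degrees: 0:2, 1:4, 2:4, 3:2, 4:4, 5:4, 6:2, 7:6, 8:2, 9:2
Every vertex has even degree and the edges form a single connected piece, so an Eulerian circuit exists.

Yes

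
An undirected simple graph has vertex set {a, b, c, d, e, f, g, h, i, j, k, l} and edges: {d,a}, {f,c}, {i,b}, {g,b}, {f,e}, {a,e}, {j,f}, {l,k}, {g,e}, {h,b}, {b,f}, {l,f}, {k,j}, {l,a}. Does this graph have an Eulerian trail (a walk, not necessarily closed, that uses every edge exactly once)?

No

Degrees: a:3, b:4, c:1, d:1, e:3, f:5, g:2, h:1, i:1, j:2, k:2, l:3
Odd-degree vertices: a, c, d, e, f, h, i, l (8 total).
An Eulerian trail requires 0 or 2 odd-degree vertices; here there are 8.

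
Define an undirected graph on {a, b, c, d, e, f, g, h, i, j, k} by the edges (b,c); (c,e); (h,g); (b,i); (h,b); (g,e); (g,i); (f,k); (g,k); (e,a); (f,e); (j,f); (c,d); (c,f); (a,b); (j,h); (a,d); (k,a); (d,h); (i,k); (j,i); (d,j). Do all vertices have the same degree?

Yes

Degrees: a:4, b:4, c:4, d:4, e:4, f:4, g:4, h:4, i:4, j:4, k:4
All degrees equal 4; the graph is regular.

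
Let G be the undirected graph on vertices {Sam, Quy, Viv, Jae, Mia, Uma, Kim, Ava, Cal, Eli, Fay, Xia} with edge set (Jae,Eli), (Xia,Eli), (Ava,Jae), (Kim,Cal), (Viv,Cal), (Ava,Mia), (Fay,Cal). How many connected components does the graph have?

Component: {Sam}
Component: {Quy}
Component: {Uma}
Component: {Viv, Kim, Cal, Fay}
Component: {Jae, Mia, Ava, Eli, Xia}

5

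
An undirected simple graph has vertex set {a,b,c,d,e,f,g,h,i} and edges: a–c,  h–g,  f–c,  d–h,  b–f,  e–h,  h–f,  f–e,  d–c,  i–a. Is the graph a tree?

|V| = 9, |E| = 10.
Connected but with 10 > 8 edges, so it has a cycle and is not a tree.

No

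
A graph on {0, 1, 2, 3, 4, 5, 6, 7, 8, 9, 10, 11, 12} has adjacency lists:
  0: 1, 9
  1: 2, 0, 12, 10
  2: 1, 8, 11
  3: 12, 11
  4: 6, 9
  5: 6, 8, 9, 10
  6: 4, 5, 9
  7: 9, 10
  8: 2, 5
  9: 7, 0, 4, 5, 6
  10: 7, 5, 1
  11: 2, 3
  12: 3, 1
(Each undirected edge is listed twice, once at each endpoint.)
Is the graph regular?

No

Degrees: 0:2, 1:4, 2:3, 3:2, 4:2, 5:4, 6:3, 7:2, 8:2, 9:5, 10:3, 11:2, 12:2
Degrees are not all equal (e.g. deg(0)=2 but deg(9)=5); not regular.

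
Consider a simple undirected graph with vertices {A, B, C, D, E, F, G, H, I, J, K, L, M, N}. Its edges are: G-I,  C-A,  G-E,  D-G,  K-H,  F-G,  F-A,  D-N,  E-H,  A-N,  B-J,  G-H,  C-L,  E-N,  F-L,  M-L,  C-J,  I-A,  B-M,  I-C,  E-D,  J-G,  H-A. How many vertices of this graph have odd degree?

8

Degrees: A:5, B:2, C:4, D:3, E:4, F:3, G:6, H:4, I:3, J:3, K:1, L:3, M:2, N:3
Odd-degree vertices: A, D, F, I, J, K, L, N.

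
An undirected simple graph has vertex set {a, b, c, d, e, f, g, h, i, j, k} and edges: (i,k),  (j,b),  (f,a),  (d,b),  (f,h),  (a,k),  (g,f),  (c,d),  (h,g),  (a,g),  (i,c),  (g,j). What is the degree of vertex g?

4

Neighbors of g: a, f, h, j.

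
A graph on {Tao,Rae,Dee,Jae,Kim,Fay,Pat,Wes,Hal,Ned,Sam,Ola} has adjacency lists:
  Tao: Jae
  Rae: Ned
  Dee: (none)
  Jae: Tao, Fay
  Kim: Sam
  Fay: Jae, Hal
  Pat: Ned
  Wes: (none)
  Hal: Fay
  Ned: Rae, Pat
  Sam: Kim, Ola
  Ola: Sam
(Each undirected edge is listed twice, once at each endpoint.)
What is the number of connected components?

5

Component: {Dee}
Component: {Wes}
Component: {Rae, Pat, Ned}
Component: {Kim, Sam, Ola}
Component: {Tao, Jae, Fay, Hal}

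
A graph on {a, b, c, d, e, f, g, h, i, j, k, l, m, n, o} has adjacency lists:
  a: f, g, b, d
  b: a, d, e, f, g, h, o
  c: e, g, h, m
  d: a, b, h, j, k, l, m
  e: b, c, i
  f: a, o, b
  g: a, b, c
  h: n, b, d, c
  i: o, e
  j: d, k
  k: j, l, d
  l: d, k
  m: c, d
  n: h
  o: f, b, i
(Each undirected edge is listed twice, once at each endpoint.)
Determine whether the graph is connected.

A breadth-first search from a visits a, f, g, d, b, o, c, j, k, l, h, m, e, i, n — all 15 vertices — so the graph is connected.

Yes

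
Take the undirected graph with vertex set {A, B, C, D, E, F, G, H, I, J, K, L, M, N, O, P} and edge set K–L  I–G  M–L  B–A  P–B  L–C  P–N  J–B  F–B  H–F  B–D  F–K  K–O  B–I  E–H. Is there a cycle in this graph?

The graph has 16 vertices, 15 edges, and 1 connected component.
A forest on 16 vertices with 1 component has exactly 15 edges, which matches — so no cycle.

No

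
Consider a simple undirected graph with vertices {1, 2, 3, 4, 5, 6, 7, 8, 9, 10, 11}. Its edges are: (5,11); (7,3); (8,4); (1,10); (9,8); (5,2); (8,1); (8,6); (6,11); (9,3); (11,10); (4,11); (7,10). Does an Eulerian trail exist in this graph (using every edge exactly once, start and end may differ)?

Yes

Degrees: 1:2, 2:1, 3:2, 4:2, 5:2, 6:2, 7:2, 8:4, 9:2, 10:3, 11:4
Odd-degree vertices: 2, 10 (2 total).
With 2 odd-degree vertices and all edges in one connected piece, an Eulerian trail exists (from 2 to 10).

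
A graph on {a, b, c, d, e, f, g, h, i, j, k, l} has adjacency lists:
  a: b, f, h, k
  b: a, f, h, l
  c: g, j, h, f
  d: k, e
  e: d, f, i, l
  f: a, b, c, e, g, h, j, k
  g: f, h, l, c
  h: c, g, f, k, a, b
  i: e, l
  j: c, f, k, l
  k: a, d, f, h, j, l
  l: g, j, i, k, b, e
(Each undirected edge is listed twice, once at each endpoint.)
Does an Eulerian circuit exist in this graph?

Yes

Degrees: a:4, b:4, c:4, d:2, e:4, f:8, g:4, h:6, i:2, j:4, k:6, l:6
All degrees are even and the non-isolated vertices are connected — an Eulerian circuit exists.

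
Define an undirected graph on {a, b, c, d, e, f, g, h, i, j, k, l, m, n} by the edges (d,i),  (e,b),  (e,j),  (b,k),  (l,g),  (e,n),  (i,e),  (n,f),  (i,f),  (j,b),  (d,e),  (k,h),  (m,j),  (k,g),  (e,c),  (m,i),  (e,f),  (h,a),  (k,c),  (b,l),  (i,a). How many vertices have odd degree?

Degrees: a:2, b:4, c:2, d:2, e:7, f:3, g:2, h:2, i:5, j:3, k:4, l:2, m:2, n:2
Odd-degree vertices: e, f, i, j.

4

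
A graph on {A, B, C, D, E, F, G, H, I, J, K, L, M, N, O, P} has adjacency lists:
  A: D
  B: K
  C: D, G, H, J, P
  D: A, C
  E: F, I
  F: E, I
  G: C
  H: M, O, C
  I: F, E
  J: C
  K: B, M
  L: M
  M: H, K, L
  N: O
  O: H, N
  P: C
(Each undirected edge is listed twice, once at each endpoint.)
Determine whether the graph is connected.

Component: {E, F, I}
Component: {A, B, C, D, G, H, J, K, L, M, N, O, P}
No edge joins these 2 groups, so the graph is disconnected.

No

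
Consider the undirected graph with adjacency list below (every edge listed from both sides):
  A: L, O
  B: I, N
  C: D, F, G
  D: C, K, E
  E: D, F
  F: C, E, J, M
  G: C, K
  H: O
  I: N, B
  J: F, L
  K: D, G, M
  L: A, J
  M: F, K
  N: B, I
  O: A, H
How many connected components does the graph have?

Component: {B, I, N}
Component: {A, C, D, E, F, G, H, J, K, L, M, O}

2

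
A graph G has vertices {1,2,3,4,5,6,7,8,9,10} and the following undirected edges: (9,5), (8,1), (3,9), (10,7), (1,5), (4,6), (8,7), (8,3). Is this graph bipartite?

No

1-5-9-3-8-1 is an odd cycle (length 5), and a bipartite graph can contain only even cycles.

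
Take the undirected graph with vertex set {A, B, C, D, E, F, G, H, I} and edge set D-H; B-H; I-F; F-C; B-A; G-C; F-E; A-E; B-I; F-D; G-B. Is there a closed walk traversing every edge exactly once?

Yes

Degrees: A:2, B:4, C:2, D:2, E:2, F:4, G:2, H:2, I:2
Every vertex has even degree and the edges form a single connected piece, so an Eulerian circuit exists.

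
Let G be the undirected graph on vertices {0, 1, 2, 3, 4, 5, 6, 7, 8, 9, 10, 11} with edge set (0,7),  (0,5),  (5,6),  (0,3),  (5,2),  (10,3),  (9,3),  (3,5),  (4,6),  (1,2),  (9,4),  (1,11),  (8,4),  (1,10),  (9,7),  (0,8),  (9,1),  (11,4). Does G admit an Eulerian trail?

Degrees: 0:4, 1:4, 2:2, 3:4, 4:4, 5:4, 6:2, 7:2, 8:2, 9:4, 10:2, 11:2
Odd-degree vertices: none (0 total).
The non-isolated vertices are connected and exactly 0 have odd degree, so an Eulerian trail exists.

Yes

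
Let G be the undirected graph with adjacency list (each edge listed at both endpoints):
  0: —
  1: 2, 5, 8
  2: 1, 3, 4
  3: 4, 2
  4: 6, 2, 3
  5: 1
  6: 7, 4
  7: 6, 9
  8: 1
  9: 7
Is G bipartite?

No

The cycle 2-3-4-2 has length 3, which is odd, so the graph is not bipartite.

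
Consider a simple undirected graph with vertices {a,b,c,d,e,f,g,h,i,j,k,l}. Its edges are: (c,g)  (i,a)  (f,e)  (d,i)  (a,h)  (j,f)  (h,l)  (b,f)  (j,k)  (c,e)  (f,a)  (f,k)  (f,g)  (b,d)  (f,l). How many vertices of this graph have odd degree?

2

Degrees: a:3, b:2, c:2, d:2, e:2, f:7, g:2, h:2, i:2, j:2, k:2, l:2
Odd-degree vertices: a, f.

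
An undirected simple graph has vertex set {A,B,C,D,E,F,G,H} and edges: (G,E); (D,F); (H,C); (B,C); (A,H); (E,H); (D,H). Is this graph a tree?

|V| = 8, |E| = 7.
Connected and |E| = |V| - 1, which characterizes a tree.

Yes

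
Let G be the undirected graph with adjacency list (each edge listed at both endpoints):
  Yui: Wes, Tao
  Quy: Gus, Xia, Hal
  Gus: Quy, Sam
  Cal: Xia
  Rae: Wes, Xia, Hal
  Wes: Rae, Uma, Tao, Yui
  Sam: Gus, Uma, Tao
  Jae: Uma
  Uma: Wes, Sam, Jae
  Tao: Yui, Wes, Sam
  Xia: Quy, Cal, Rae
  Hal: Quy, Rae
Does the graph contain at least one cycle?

Yes

The graph has 12 vertices, 15 edges, and 1 connected component.
One cycle is Rae-Hal-Quy-Xia-Rae.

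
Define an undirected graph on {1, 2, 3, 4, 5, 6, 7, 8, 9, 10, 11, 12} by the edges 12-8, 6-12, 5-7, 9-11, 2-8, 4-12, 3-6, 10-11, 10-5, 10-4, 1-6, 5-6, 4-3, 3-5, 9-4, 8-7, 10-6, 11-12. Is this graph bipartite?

The cycle 10-5-6-10 has length 3, which is odd, so the graph is not bipartite.

No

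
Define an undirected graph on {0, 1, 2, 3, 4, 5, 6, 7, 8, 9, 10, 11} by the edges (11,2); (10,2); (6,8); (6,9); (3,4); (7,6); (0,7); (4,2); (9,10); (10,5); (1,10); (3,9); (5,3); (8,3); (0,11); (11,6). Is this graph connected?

Yes

Starting from 0 and exploring outward reaches every vertex (0, 11, 7, 2, 6, 10, 4, 9, 8, 1, 5, 3); the graph is connected.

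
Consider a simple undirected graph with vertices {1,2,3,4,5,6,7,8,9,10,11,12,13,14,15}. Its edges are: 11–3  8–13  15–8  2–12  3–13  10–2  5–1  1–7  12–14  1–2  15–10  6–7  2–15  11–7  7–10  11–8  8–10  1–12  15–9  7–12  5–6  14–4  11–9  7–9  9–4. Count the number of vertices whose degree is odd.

0

Degrees: 1:4, 2:4, 3:2, 4:2, 5:2, 6:2, 7:6, 8:4, 9:4, 10:4, 11:4, 12:4, 13:2, 14:2, 15:4
Odd-degree vertices: none.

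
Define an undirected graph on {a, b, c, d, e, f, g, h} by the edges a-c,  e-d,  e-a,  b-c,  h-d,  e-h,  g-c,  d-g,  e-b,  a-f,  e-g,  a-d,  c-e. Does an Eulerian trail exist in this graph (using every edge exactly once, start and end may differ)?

Degrees: a:4, b:2, c:4, d:4, e:6, f:1, g:3, h:2
Odd-degree vertices: f, g (2 total).
The non-isolated vertices are connected and exactly 2 have odd degree, so an Eulerian trail exists (from f to g).

Yes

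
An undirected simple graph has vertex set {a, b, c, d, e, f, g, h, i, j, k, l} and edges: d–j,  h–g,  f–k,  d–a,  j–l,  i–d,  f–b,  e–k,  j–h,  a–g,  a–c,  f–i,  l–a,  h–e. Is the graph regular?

Degrees: a:4, b:1, c:1, d:3, e:2, f:3, g:2, h:3, i:2, j:3, k:2, l:2
Degrees are not all equal (e.g. deg(b)=1 but deg(a)=4); not regular.

No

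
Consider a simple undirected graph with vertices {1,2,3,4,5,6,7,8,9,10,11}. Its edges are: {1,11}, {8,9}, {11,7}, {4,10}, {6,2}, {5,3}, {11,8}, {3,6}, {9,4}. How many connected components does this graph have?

2

Component: {2, 3, 5, 6}
Component: {1, 4, 7, 8, 9, 10, 11}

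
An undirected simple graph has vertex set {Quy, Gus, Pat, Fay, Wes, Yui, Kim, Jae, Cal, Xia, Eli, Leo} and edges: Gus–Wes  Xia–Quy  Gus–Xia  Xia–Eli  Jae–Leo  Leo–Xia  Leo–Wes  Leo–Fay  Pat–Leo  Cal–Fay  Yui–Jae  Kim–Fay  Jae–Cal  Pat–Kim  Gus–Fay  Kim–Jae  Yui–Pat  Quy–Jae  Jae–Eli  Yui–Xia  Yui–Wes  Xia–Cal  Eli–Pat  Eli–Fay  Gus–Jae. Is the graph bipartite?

Partition the vertices as {Pat, Fay, Wes, Jae, Xia} vs {Quy, Gus, Yui, Kim, Cal, Eli, Leo}. Each listed edge has one endpoint in each part, so the graph is bipartite.

Yes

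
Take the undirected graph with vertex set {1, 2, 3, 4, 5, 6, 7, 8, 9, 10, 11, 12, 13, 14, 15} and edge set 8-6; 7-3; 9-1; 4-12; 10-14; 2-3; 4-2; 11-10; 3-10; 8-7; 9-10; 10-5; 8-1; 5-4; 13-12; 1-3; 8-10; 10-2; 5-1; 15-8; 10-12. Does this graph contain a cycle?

Yes

The graph has 15 vertices, 21 edges, and 1 connected component.
Since 21 > 15 - 1, a cycle must exist; for instance 10-2-4-12-10.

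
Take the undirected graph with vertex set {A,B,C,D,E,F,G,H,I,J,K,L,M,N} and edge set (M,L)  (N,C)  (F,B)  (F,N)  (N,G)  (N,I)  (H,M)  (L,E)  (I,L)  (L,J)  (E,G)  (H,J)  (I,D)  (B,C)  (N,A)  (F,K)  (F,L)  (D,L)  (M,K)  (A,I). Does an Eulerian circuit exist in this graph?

No

Degrees: A:2, B:2, C:2, D:2, E:2, F:4, G:2, H:2, I:4, J:2, K:2, L:6, M:3, N:5
Vertices with odd degree: M, N. An Eulerian circuit requires all degrees even.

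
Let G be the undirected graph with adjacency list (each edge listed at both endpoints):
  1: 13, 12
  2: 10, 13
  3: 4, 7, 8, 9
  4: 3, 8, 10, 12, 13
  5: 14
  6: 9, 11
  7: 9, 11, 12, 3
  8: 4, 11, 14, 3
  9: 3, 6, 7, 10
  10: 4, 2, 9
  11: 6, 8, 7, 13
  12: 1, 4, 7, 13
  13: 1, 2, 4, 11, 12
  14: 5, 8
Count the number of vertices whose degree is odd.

Degrees: 1:2, 2:2, 3:4, 4:5, 5:1, 6:2, 7:4, 8:4, 9:4, 10:3, 11:4, 12:4, 13:5, 14:2
Odd-degree vertices: 4, 5, 10, 13.

4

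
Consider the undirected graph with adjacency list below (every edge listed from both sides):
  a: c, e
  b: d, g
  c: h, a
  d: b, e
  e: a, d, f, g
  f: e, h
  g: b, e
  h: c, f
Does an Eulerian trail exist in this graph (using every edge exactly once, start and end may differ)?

Degrees: a:2, b:2, c:2, d:2, e:4, f:2, g:2, h:2
Odd-degree vertices: none (0 total).
With 0 odd-degree vertices and all edges in one connected piece, an Eulerian trail exists.

Yes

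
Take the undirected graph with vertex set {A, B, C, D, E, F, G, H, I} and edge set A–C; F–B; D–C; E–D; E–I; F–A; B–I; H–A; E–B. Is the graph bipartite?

E-B-I-E is an odd cycle (length 3), and a bipartite graph can contain only even cycles.

No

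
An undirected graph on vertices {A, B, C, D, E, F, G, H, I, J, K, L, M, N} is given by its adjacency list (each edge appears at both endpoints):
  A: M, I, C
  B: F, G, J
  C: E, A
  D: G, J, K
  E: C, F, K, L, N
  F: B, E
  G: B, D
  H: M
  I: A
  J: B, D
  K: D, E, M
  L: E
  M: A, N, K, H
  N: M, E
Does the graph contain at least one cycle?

|V| = 14, |E| = 17, number of components = 1.
Since 17 > 14 - 1, a cycle must exist; for instance E-K-D-J-B-F-E.

Yes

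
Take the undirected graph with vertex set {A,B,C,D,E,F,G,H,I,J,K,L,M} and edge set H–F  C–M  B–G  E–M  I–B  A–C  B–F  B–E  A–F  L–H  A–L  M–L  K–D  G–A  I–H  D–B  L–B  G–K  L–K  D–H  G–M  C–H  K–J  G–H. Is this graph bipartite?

Color {C, D, E, F, G, I, J, L} black and {A, B, H, K, M} white. No edge joins two same-colored vertices, so the graph is bipartite.

Yes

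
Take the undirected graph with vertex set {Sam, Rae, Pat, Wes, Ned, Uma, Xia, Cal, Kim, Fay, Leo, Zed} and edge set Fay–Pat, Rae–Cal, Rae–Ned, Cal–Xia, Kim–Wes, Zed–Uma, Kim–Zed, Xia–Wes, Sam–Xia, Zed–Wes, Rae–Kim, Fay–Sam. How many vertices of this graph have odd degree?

8

Degrees: Sam:2, Rae:3, Pat:1, Wes:3, Ned:1, Uma:1, Xia:3, Cal:2, Kim:3, Fay:2, Leo:0, Zed:3
Odd-degree vertices: Rae, Pat, Wes, Ned, Uma, Xia, Kim, Zed.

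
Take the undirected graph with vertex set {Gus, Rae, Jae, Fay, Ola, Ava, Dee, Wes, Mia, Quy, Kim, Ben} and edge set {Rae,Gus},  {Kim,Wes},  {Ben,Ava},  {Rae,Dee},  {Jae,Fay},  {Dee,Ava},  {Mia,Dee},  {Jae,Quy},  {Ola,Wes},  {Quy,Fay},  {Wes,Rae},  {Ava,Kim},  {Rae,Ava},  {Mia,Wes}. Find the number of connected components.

Component: {Jae, Fay, Quy}
Component: {Gus, Rae, Ola, Ava, Dee, Wes, Mia, Kim, Ben}

2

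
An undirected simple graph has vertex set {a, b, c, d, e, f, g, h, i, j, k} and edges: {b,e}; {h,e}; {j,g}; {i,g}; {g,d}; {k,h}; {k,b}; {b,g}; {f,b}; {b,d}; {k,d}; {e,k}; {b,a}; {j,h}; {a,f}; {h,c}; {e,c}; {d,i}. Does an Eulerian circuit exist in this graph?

Degrees: a:2, b:6, c:2, d:4, e:4, f:2, g:4, h:4, i:2, j:2, k:4
All degrees are even and the non-isolated vertices are connected — an Eulerian circuit exists.

Yes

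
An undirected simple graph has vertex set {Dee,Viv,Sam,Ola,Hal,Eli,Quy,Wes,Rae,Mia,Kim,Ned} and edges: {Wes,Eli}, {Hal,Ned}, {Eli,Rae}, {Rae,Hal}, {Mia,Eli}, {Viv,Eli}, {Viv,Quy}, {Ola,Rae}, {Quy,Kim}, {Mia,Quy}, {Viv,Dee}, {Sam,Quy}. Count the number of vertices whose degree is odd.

8

Degrees: Dee:1, Viv:3, Sam:1, Ola:1, Hal:2, Eli:4, Quy:4, Wes:1, Rae:3, Mia:2, Kim:1, Ned:1
Odd-degree vertices: Dee, Viv, Sam, Ola, Wes, Rae, Kim, Ned.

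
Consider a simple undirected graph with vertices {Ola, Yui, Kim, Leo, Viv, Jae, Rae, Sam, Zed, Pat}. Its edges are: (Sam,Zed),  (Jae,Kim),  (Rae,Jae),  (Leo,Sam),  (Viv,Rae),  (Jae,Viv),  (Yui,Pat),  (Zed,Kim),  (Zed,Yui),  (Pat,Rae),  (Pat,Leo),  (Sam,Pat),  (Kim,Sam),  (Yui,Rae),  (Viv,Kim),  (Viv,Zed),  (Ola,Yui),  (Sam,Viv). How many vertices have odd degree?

4

Degrees: Ola:1, Yui:4, Kim:4, Leo:2, Viv:5, Jae:3, Rae:4, Sam:5, Zed:4, Pat:4
Odd-degree vertices: Ola, Viv, Jae, Sam.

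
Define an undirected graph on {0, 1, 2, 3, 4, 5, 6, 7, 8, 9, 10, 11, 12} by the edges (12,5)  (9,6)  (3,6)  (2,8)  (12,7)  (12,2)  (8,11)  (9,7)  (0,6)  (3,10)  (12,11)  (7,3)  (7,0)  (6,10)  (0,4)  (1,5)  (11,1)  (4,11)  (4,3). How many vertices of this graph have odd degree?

2

Degrees: 0:3, 1:2, 2:2, 3:4, 4:3, 5:2, 6:4, 7:4, 8:2, 9:2, 10:2, 11:4, 12:4
Odd-degree vertices: 0, 4.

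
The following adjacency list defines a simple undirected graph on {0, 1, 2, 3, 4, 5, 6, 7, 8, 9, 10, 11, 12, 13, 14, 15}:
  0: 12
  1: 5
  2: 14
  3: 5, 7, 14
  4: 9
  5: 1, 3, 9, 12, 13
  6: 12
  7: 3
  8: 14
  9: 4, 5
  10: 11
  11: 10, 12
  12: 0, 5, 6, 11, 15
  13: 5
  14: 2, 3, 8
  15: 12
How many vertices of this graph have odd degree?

14

Degrees: 0:1, 1:1, 2:1, 3:3, 4:1, 5:5, 6:1, 7:1, 8:1, 9:2, 10:1, 11:2, 12:5, 13:1, 14:3, 15:1
Odd-degree vertices: 0, 1, 2, 3, 4, 5, 6, 7, 8, 10, 12, 13, 14, 15.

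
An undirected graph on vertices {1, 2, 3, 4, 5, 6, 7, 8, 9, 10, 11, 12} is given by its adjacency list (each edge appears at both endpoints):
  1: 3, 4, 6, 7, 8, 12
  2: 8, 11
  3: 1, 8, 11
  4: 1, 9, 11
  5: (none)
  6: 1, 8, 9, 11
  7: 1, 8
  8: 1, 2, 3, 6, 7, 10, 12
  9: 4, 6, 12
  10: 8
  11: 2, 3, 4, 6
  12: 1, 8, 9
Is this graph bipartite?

No

8-1-12-8 is an odd cycle (length 3), and a bipartite graph can contain only even cycles.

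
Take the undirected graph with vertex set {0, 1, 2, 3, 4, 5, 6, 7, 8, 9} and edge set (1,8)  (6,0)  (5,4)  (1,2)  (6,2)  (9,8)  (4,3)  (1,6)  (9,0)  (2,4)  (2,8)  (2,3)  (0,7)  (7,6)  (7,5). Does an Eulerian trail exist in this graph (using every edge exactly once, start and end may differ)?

No

Degrees: 0:3, 1:3, 2:5, 3:2, 4:3, 5:2, 6:4, 7:3, 8:3, 9:2
Odd-degree vertices: 0, 1, 2, 4, 7, 8 (6 total).
An Eulerian trail requires 0 or 2 odd-degree vertices; here there are 6.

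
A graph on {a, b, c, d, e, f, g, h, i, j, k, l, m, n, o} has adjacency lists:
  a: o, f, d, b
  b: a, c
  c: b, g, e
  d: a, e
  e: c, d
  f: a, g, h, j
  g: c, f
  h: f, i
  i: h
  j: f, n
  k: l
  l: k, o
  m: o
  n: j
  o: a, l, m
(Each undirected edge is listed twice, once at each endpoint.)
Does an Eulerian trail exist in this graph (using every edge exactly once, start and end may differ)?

Degrees: a:4, b:2, c:3, d:2, e:2, f:4, g:2, h:2, i:1, j:2, k:1, l:2, m:1, n:1, o:3
Odd-degree vertices: c, i, k, m, n, o (6 total).
An Eulerian trail requires 0 or 2 odd-degree vertices; here there are 6.

No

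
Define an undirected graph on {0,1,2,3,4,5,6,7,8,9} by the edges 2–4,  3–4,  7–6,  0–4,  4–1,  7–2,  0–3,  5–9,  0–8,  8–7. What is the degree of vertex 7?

3

Neighbors of 7: 2, 6, 8.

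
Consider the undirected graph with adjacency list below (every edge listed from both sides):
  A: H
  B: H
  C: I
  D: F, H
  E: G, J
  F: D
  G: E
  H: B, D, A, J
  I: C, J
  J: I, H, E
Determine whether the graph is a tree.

Yes

The graph has 10 vertices and 9 edges.
Connected and |E| = |V| - 1, which characterizes a tree.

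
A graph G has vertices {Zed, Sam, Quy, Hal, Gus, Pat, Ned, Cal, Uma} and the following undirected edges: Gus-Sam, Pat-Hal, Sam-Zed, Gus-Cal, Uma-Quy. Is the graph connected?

No

Component: {Ned}
Component: {Quy, Uma}
Component: {Hal, Pat}
Component: {Zed, Sam, Gus, Cal}
No edge joins these 4 groups, so the graph is disconnected.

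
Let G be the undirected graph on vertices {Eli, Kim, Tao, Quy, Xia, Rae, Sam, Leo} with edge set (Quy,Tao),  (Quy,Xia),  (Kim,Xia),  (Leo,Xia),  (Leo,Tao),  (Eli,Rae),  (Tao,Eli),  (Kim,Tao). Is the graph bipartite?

A valid 2-coloring puts {Tao, Xia, Rae, Sam} on one side and {Eli, Kim, Quy, Leo} on the other; every edge crosses between the two sides.

Yes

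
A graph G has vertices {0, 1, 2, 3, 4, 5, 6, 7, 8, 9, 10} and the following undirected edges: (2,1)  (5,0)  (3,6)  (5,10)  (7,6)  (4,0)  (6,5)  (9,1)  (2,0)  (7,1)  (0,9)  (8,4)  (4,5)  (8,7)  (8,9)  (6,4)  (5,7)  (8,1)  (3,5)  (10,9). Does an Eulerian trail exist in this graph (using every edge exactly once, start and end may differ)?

Degrees: 0:4, 1:4, 2:2, 3:2, 4:4, 5:6, 6:4, 7:4, 8:4, 9:4, 10:2
Odd-degree vertices: none (0 total).
With 0 odd-degree vertices and all edges in one connected piece, an Eulerian trail exists.

Yes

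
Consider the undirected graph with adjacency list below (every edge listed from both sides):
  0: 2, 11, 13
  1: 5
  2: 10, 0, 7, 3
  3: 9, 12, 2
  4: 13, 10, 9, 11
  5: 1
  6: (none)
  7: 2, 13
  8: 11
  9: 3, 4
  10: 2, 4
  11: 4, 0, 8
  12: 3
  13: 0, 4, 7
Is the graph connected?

No

Component: {6}
Component: {1, 5}
Component: {0, 2, 3, 4, 7, 8, 9, 10, 11, 12, 13}
There are 3 separate components, so the graph is not connected.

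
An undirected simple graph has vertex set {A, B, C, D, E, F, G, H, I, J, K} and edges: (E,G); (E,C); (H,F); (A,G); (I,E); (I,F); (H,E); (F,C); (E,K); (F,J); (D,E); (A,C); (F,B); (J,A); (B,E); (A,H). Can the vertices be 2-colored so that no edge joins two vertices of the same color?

Yes

A valid 2-coloring puts {B, C, D, G, H, I, J, K} on one side and {A, E, F} on the other; every edge crosses between the two sides.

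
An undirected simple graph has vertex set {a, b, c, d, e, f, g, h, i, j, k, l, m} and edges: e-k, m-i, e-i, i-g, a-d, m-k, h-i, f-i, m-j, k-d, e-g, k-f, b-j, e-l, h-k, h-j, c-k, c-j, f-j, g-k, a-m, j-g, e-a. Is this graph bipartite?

The cycle i-g-e-i has length 3, which is odd, so the graph is not bipartite.

No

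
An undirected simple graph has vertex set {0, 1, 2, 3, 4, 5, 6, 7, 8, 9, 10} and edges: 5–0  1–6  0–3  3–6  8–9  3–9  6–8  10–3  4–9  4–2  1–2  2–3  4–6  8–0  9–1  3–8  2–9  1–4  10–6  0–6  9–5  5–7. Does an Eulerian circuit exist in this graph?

Degrees: 0:4, 1:4, 2:4, 3:6, 4:4, 5:3, 6:6, 7:1, 8:4, 9:6, 10:2
5, 7 have odd degree; an Eulerian circuit needs every degree to be even, so none exists.

No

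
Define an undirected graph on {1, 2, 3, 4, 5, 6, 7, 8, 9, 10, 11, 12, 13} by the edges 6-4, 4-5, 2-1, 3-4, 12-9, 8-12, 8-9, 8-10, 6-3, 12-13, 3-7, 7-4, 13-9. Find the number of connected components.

Component: {11}
Component: {1, 2}
Component: {3, 4, 5, 6, 7}
Component: {8, 9, 10, 12, 13}

4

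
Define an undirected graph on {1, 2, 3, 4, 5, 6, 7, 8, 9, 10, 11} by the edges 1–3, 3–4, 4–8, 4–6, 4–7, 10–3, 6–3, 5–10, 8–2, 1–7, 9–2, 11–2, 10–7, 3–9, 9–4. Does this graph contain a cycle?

Yes

|V| = 11, |E| = 15, number of components = 1.
Since 15 > 11 - 1, a cycle must exist; for instance 4-6-3-9-4.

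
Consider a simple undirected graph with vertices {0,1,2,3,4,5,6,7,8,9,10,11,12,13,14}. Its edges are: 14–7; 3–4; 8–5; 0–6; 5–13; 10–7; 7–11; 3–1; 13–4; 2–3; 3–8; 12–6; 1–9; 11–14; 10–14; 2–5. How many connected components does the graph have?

Component: {0, 6, 12}
Component: {7, 10, 11, 14}
Component: {1, 2, 3, 4, 5, 8, 9, 13}

3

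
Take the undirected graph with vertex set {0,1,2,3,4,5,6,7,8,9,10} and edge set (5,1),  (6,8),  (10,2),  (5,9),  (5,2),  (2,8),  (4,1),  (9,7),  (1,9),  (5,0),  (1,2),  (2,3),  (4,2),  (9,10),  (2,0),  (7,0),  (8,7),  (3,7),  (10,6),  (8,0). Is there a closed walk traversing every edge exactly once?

No

Degrees: 0:4, 1:4, 2:7, 3:2, 4:2, 5:4, 6:2, 7:4, 8:4, 9:4, 10:3
Vertices with odd degree: 2, 10. An Eulerian circuit requires all degrees even.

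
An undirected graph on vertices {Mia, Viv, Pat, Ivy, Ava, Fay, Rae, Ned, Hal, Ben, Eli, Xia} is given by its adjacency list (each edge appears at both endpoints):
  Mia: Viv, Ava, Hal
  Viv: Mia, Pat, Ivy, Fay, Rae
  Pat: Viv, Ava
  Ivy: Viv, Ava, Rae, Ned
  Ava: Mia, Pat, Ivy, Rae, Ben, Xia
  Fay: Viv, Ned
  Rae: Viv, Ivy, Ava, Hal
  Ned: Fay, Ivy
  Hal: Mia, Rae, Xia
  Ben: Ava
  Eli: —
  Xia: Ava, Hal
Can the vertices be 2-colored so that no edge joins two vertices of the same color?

The cycle Ivy-Rae-Ava-Ivy has length 3, which is odd, so the graph is not bipartite.

No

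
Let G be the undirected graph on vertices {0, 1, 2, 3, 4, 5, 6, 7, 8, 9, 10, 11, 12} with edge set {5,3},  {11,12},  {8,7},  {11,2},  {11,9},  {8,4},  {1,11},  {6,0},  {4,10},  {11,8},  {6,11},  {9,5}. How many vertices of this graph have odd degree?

8

Degrees: 0:1, 1:1, 2:1, 3:1, 4:2, 5:2, 6:2, 7:1, 8:3, 9:2, 10:1, 11:6, 12:1
Odd-degree vertices: 0, 1, 2, 3, 7, 8, 10, 12.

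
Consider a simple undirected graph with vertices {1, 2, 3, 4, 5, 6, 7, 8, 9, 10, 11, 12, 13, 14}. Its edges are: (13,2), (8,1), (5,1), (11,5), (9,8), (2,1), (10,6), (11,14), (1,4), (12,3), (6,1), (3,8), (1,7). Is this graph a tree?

The graph has 14 vertices and 13 edges.
It is connected with exactly 13 edges, hence acyclic — it is a tree.

Yes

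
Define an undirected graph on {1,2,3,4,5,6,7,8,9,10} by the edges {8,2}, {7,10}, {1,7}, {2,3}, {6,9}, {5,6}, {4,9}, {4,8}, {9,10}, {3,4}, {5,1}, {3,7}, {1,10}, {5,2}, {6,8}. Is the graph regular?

Yes

Degrees: 1:3, 2:3, 3:3, 4:3, 5:3, 6:3, 7:3, 8:3, 9:3, 10:3
Every vertex has degree 3, so the graph is 3-regular.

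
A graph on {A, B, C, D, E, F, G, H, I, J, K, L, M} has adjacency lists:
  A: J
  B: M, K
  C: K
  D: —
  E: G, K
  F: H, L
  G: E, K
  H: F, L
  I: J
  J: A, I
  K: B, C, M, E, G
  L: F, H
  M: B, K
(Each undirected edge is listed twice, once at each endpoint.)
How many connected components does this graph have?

4

Component: {D}
Component: {A, I, J}
Component: {F, H, L}
Component: {B, C, E, G, K, M}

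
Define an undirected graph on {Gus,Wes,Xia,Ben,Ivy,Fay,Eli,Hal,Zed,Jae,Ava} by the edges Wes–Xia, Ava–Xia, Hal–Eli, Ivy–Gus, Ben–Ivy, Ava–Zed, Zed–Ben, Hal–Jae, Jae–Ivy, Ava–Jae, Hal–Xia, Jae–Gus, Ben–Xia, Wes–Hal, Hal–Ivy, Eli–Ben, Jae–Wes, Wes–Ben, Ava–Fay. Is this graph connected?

Starting from Gus and exploring outward reaches every vertex (Gus, Jae, Ivy, Ava, Hal, Wes, Ben, Zed, Fay, Xia, Eli); the graph is connected.

Yes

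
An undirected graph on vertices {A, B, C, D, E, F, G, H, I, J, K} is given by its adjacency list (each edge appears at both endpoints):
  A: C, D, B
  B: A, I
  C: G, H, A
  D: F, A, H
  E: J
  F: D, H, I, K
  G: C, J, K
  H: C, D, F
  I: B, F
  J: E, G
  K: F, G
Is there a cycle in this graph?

Yes

|V| = 11, |E| = 14, number of components = 1.
One cycle is A-C-G-K-F-D-A.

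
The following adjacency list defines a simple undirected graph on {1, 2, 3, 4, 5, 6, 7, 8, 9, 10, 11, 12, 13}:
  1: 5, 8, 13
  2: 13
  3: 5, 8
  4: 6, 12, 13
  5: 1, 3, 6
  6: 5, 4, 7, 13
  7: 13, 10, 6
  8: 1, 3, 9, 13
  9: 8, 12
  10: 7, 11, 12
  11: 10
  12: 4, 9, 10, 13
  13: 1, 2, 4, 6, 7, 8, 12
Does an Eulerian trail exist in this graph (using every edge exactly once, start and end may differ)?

No

Degrees: 1:3, 2:1, 3:2, 4:3, 5:3, 6:4, 7:3, 8:4, 9:2, 10:3, 11:1, 12:4, 13:7
Odd-degree vertices: 1, 2, 4, 5, 7, 10, 11, 13 (8 total).
With 8 odd-degree vertices (more than two), no single trail can use every edge.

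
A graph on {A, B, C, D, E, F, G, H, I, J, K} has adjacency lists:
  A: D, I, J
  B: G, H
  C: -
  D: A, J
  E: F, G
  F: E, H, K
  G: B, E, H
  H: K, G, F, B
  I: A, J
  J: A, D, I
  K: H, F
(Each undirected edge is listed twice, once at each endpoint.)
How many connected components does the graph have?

3

Component: {C}
Component: {A, D, I, J}
Component: {B, E, F, G, H, K}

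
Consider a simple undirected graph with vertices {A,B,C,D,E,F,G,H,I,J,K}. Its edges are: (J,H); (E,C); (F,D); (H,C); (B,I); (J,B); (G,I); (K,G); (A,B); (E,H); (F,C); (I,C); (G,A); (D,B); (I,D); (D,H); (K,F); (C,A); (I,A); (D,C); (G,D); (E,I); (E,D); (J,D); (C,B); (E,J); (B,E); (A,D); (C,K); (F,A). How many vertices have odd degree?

Degrees: A:6, B:6, C:8, D:9, E:6, F:4, G:4, H:4, I:6, J:4, K:3
Odd-degree vertices: D, K.

2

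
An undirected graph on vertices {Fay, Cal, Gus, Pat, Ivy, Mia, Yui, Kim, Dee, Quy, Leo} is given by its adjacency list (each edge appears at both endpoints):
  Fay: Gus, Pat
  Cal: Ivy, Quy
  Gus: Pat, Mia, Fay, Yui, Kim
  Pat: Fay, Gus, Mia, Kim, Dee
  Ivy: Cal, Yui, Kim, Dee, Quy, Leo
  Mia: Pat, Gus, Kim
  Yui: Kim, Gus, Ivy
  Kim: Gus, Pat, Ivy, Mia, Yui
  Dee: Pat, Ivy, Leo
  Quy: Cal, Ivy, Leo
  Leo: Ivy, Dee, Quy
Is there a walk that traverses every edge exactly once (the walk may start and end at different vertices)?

Degrees: Fay:2, Cal:2, Gus:5, Pat:5, Ivy:6, Mia:3, Yui:3, Kim:5, Dee:3, Quy:3, Leo:3
Odd-degree vertices: Gus, Pat, Mia, Yui, Kim, Dee, Quy, Leo (8 total).
An Eulerian trail requires 0 or 2 odd-degree vertices; here there are 8.

No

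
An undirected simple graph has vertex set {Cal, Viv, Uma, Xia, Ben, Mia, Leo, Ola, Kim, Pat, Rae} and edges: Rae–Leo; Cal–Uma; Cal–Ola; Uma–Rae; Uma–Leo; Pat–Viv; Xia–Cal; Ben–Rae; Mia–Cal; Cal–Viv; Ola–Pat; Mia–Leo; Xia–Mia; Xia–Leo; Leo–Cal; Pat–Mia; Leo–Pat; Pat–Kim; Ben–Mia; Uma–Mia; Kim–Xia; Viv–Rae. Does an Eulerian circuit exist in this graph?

No

Degrees: Cal:6, Viv:3, Uma:4, Xia:4, Ben:2, Mia:6, Leo:6, Ola:2, Kim:2, Pat:5, Rae:4
Vertices with odd degree: Viv, Pat. An Eulerian circuit requires all degrees even.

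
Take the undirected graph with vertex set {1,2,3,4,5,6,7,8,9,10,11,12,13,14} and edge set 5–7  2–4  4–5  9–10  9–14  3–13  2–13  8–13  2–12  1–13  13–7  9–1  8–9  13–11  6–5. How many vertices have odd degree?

Degrees: 1:2, 2:3, 3:1, 4:2, 5:3, 6:1, 7:2, 8:2, 9:4, 10:1, 11:1, 12:1, 13:6, 14:1
Odd-degree vertices: 2, 3, 5, 6, 10, 11, 12, 14.

8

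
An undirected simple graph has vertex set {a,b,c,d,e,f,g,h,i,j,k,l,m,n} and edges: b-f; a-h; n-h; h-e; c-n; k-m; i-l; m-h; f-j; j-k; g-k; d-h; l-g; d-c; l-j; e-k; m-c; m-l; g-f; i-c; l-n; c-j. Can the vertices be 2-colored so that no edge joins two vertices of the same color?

Yes

Color {c, f, h, k, l} black and {a, b, d, e, g, i, j, m, n} white. No edge joins two same-colored vertices, so the graph is bipartite.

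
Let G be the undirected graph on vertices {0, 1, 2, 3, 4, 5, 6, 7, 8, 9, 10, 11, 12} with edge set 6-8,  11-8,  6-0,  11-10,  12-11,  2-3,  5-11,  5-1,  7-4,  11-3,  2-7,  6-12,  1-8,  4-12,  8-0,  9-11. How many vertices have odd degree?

Degrees: 0:2, 1:2, 2:2, 3:2, 4:2, 5:2, 6:3, 7:2, 8:4, 9:1, 10:1, 11:6, 12:3
Odd-degree vertices: 6, 9, 10, 12.

4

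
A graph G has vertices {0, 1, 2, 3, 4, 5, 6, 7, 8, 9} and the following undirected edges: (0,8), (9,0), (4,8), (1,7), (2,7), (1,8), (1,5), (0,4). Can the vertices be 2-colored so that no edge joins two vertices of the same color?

4-8-0-4 is an odd cycle (length 3), and a bipartite graph can contain only even cycles.

No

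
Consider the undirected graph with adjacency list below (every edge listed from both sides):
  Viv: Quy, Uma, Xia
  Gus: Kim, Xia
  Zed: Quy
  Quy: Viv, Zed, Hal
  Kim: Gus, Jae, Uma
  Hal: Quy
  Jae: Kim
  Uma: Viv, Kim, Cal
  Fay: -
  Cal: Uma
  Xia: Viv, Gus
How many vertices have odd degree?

Degrees: Viv:3, Gus:2, Zed:1, Quy:3, Kim:3, Hal:1, Jae:1, Uma:3, Fay:0, Cal:1, Xia:2
Odd-degree vertices: Viv, Zed, Quy, Kim, Hal, Jae, Uma, Cal.

8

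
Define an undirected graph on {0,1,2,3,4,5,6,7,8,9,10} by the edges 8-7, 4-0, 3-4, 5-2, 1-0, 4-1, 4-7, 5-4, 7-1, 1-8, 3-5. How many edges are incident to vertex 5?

3

Neighbors of 5: 2, 3, 4.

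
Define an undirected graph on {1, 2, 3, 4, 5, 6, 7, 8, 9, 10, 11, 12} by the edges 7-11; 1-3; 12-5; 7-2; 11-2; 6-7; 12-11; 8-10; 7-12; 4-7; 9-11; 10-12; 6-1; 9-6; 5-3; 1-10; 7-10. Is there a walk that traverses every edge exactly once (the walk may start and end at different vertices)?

No

Degrees: 1:3, 2:2, 3:2, 4:1, 5:2, 6:3, 7:6, 8:1, 9:2, 10:4, 11:4, 12:4
Odd-degree vertices: 1, 4, 6, 8 (4 total).
With 4 odd-degree vertices (more than two), no single trail can use every edge.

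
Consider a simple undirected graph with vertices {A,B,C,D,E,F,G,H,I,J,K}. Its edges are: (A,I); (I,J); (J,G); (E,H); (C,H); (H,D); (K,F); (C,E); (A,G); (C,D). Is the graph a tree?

The graph has 11 vertices and 10 edges.
It splits into 4 components, so it cannot be a tree.

No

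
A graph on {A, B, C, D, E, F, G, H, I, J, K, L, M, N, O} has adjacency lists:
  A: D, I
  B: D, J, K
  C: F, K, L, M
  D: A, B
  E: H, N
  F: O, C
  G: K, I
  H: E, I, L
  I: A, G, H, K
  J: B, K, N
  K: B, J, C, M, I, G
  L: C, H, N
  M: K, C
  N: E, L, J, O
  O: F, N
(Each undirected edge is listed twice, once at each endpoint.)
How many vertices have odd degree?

Degrees: A:2, B:3, C:4, D:2, E:2, F:2, G:2, H:3, I:4, J:3, K:6, L:3, M:2, N:4, O:2
Odd-degree vertices: B, H, J, L.

4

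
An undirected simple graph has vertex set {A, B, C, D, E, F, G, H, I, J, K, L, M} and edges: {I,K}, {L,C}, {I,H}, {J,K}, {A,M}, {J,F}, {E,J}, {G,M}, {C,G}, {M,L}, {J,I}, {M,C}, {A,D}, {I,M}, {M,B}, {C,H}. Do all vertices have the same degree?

Degrees: A:2, B:1, C:4, D:1, E:1, F:1, G:2, H:2, I:4, J:4, K:2, L:2, M:6
Degrees are not all equal (e.g. deg(B)=1 but deg(M)=6); not regular.

No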